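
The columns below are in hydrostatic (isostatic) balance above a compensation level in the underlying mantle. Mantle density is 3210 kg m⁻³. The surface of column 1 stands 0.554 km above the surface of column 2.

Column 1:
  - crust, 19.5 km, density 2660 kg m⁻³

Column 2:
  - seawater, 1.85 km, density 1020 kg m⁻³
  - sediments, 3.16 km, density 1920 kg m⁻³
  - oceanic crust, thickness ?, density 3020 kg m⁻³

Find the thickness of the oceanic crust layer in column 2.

Take the compensation level at the base of the deeper column (depth z_c below the surface of column 1) and equate Σ ρ_i t_i down to z_c; mantle fills any gap and the z_c terms cancel.
Column 1: 19.5×2660 + (z_c − 19.5)×3210
Column 2: 0.554×0 + 1.85×1020 + 3.16×1920 + x×3020 + (z_c − 0.554 − 5.01 − x)×3210
The z_c×3210 term appears on both sides and cancels. Collect the known terms of each column as K = Σ(ρt)_known − 3210 × (depth of known layers): K_1 = 51870 − 3210×19.5 = −10725; K_2 = 7954.2 − 3210×(0.554 + 5.01) = −9906.24.
Balance: K_1 = K_2 − x×(3210 − 3020), so x = (K_2 − K_1)/(3210 − 3020) = 818.76/190 = 4.31 km.

4.31 km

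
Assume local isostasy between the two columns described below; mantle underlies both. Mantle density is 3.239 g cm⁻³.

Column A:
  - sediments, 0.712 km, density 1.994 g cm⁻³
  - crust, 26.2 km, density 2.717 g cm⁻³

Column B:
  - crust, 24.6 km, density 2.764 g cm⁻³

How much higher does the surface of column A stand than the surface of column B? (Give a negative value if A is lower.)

0.888 km

For any compensation level in the mantle, the mantle terms cancel and isostasy reduces to e = (Σt_A − Σt_B) − (Σ(ρt)_A − Σ(ρt)_B) / ρ_m.
Σt_A = 26.912 km; Σt_B = 24.6 km; Σ(ρt)_A = 72.605128; Σ(ρt)_B = 67.9944 (in km·g cm⁻³).
e = (26.912 − 24.6) − (72.605128 − 67.9944) / 3.239 = 0.888 km.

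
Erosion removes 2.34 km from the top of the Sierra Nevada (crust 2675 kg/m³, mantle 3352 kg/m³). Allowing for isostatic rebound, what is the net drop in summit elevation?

Rebound u = e ρ_c/ρ_m = 2.34 km × 2675/3352 = 1.867 km.
Net surface drop = e − u = 2.34 km − 1.867 km = e (ρ_m − ρ_c)/ρ_m = 0.473 km.

0.473 km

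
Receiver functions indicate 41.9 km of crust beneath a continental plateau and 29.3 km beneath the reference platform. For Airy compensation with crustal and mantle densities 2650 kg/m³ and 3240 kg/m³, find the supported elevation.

2.29 km

Excess crust Δ = 41.9 km − 29.3 km = 12.6 km, split between elevation h and root r with h + r = Δ.
Airy balance ρ_c h = (ρ_m − ρ_c) r gives r = h ρ_c/(ρ_m − ρ_c), so h (1 + ρ_c/(ρ_m − ρ_c)) = Δ, i.e. h = Δ (ρ_m − ρ_c)/ρ_m.
h = 12.6 km × 590/3240 = 2.29 km.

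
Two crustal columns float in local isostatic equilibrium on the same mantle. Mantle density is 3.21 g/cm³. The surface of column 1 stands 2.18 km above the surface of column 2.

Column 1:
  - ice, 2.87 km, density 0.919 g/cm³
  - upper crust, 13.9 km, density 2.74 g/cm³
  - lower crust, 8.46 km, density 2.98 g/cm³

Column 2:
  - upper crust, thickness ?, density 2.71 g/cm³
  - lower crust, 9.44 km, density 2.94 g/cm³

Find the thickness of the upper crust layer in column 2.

11 km

Take the compensation level at the base of the deeper column (depth z_c below the surface of column 1) and equate Σ ρ_i t_i down to z_c; mantle fills any gap and the z_c terms cancel.
Column 1: 2.87×0.919 + 13.9×2.74 + 8.46×2.98 + (z_c − 25.23)×3.21
Column 2: 2.18×0 + x×2.71 + 9.44×2.94 + (z_c − 2.18 − 9.44 − x)×3.21
The z_c×3.21 term appears on both sides and cancels. Collect the known terms of each column as K = Σ(ρt)_known − 3.21 × (depth of known layers): K_1 = 65.93433 − 3.21×25.23 = −15.05397; K_2 = 27.7536 − 3.21×(2.18 + 9.44) = −9.5466.
Balance: K_1 = K_2 − x×(3.21 − 2.71), so x = (K_2 − K_1)/(3.21 − 2.71) = 5.50737/0.5 = 11 km.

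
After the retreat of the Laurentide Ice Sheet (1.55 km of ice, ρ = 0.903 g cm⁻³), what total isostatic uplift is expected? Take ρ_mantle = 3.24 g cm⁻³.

Removing the load lets mantle flow back in; uplift u satisfies ρ_ice t = ρ_m u.
u = t ρ_ice/ρ_m = 1.55 km × 0.903/3.24 = 0.432 km.

0.432 km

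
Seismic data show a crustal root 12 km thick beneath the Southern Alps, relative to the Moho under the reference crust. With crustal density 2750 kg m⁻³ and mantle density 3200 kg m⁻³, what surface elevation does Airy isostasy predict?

1.96 km

For local isostatic compensation: ρ_c h = (ρ_m − ρ_c) r.
h = r (ρ_m − ρ_c) / ρ_c = 12 km × (3200 − 2750) / 2750 = 1.96 km.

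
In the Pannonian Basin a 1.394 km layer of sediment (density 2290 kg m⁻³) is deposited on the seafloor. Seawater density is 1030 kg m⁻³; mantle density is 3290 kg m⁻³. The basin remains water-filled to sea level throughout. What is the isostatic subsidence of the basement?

Submarine loading: the sediment displaces seawater, and the subsidence is in turn flooded, so s (ρ_m − ρ_w) = t (ρ_sed − ρ_w).
s = 1.394 km × (2290 − 1030) / (3290 − 1030) = 0.777 km.

0.777 km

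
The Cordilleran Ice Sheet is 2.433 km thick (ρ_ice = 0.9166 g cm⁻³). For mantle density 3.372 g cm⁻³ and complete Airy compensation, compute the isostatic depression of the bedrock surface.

0.661 km

Isostatic balance requires: the ice load ρ_ice t is balanced by mantle displaced below, ρ_m s.
s = t ρ_ice / ρ_m = 2.433 km × 0.9166/3.372 = 0.661 km.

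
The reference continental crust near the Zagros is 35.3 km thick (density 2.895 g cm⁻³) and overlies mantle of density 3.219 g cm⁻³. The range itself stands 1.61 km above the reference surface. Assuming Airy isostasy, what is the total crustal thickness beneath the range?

Root depth r = h ρ_c / (ρ_m − ρ_c) = 1.61 km × 2.895 / 0.324 = 14.39 km.
Total thickness = T + h + r = 35.3 km + 1.61 km + 14.39 km = 51.3 km.

51.3 km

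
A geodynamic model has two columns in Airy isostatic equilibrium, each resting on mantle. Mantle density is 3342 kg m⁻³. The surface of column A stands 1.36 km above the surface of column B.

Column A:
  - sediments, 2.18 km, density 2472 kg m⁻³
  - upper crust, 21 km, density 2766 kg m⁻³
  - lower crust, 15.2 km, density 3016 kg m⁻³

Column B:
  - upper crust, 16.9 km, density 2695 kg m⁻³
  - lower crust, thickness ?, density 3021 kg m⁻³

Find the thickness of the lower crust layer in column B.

10.8 km

Take the compensation level at the base of the deeper column (depth z_c below the surface of column A) and equate Σ ρ_i t_i down to z_c; mantle fills any gap and the z_c terms cancel.
Column A: 2.18×2472 + 21×2766 + 15.2×3016 + (z_c − 38.38)×3342
Column B: 1.36×0 + 16.9×2695 + x×3021 + (z_c − 1.36 − 16.9 − x)×3342
The z_c×3342 term appears on both sides and cancels. Collect the known terms of each column as K = Σ(ρt)_known − 3342 × (depth of known layers): K_A = 109318.16 − 3342×38.38 = −18947.8; K_B = 45545.5 − 3342×(1.36 + 16.9) = −15479.42.
Balance: K_A = K_B − x×(3342 − 3021), so x = (K_B − K_A)/(3342 − 3021) = 3468.38/321 = 10.8 km.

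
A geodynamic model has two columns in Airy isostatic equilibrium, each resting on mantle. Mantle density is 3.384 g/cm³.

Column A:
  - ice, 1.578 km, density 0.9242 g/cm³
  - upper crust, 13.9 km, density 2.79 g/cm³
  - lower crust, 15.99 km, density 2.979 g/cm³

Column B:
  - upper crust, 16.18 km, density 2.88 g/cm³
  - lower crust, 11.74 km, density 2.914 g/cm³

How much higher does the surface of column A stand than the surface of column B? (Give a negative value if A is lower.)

1.46 km

For any compensation level in the mantle, the mantle terms cancel and isostasy reduces to e = (Σt_A − Σt_B) − (Σ(ρt)_A − Σ(ρt)_B) / ρ_m.
Σt_A = 31.468 km; Σt_B = 27.92 km; Σ(ρt)_A = 87.8735976; Σ(ρt)_B = 80.80876 (in km·g/cm³).
e = (31.468 − 27.92) − (87.8735976 − 80.80876) / 3.384 = 1.46 km.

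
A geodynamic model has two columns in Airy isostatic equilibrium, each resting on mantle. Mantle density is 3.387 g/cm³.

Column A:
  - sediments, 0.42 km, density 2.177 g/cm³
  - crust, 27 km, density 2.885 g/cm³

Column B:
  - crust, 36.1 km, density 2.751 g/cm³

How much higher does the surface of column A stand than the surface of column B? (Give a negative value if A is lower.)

−2.63 km

For any compensation level in the mantle, the mantle terms cancel and isostasy reduces to e = (Σt_A − Σt_B) − (Σ(ρt)_A − Σ(ρt)_B) / ρ_m.
Σt_A = 27.42 km; Σt_B = 36.1 km; Σ(ρt)_A = 78.80934; Σ(ρt)_B = 99.3111 (in km·g/cm³).
e = (27.42 − 36.1) − (78.80934 − 99.3111) / 3.387 = −2.63 km.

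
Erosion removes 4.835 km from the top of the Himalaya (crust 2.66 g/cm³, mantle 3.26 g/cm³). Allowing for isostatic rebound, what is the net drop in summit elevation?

Rebound u = e ρ_c/ρ_m = 4.835 km × 2.66/3.26 = 3.945 km.
Net surface drop = e − u = 4.835 km − 3.945 km = e (ρ_m − ρ_c)/ρ_m = 0.89 km.

0.89 km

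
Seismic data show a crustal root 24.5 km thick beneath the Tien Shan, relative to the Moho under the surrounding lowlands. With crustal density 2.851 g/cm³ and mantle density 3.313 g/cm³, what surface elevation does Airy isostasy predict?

3.97 km

By Archimedes' principle applied to the lithosphere: ρ_c h = (ρ_m − ρ_c) r.
h = r (ρ_m − ρ_c) / ρ_c = 24.5 km × (3.313 − 2.851) / 2.851 = 3.97 km.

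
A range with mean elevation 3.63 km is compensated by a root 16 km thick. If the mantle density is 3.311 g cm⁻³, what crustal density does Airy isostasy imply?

ρ_c h = (ρ_m − ρ_c) r → ρ_c (h + r) = ρ_m r → ρ_c = ρ_m r / (h + r).
ρ_c = 3.311 × 16 km / (3.63 km + 16 km) = 2.7 g cm⁻³.

2.7 g cm⁻³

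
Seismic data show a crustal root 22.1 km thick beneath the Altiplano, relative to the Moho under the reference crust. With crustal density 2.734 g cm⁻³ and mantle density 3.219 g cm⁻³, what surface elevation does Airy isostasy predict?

3.92 km

For local isostatic compensation: ρ_c h = (ρ_m − ρ_c) r.
h = r (ρ_m − ρ_c) / ρ_c = 22.1 km × (3.219 − 2.734) / 2.734 = 3.92 km.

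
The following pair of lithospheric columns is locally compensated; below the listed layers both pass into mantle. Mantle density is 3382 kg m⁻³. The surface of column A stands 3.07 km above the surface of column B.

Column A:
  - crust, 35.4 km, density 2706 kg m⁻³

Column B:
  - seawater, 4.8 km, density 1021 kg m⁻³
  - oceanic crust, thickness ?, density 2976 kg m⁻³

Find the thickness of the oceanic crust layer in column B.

5.46 km

Take the compensation level at the base of the deeper column (depth z_c below the surface of column A) and equate Σ ρ_i t_i down to z_c; mantle fills any gap and the z_c terms cancel.
Column A: 35.4×2706 + (z_c − 35.4)×3382
Column B: 3.07×0 + 4.8×1021 + x×2976 + (z_c − 3.07 − 4.8 − x)×3382
The z_c×3382 term appears on both sides and cancels. Collect the known terms of each column as K = Σ(ρt)_known − 3382 × (depth of known layers): K_A = 95792.4 − 3382×35.4 = −23930.4; K_B = 4900.8 − 3382×(3.07 + 4.8) = −21715.54.
Balance: K_A = K_B − x×(3382 − 2976), so x = (K_B − K_A)/(3382 − 2976) = 2214.86/406 = 5.46 km.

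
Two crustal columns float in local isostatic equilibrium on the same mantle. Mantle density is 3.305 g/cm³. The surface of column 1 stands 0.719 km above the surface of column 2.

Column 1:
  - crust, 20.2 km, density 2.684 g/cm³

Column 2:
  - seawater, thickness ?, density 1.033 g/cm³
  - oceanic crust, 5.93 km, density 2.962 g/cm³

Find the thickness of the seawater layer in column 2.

Take the compensation level at the base of the deeper column (depth z_c below the surface of column 1) and equate Σ ρ_i t_i down to z_c; mantle fills any gap and the z_c terms cancel.
Column 1: 20.2×2.684 + (z_c − 20.2)×3.305
Column 2: 0.719×0 + x×1.033 + 5.93×2.962 + (z_c − 0.719 − 5.93 − x)×3.305
The z_c×3.305 term appears on both sides and cancels. Collect the known terms of each column as K = Σ(ρt)_known − 3.305 × (depth of known layers): K_1 = 54.2168 − 3.305×20.2 = −12.5442; K_2 = 17.56466 − 3.305×(0.719 + 5.93) = −4.410285.
Balance: K_1 = K_2 − x×(3.305 − 1.033), so x = (K_2 − K_1)/(3.305 − 1.033) = 8.13392/2.272 = 3.58 km.

3.58 km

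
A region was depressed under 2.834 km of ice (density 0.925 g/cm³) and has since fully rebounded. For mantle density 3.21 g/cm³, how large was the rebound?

0.817 km

Removing the load lets mantle flow back in; uplift u satisfies ρ_ice t = ρ_m u.
u = t ρ_ice/ρ_m = 2.834 km × 0.925/3.21 = 0.817 km.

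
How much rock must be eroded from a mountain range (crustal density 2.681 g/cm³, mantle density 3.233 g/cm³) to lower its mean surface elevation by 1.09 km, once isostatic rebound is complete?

6.38 km

Net drop Δ = e − u = e − e ρ_c/ρ_m = e (ρ_m − ρ_c)/ρ_m.
e = Δ ρ_m/(ρ_m − ρ_c) = 1.09 km × 3.233/0.552 = 6.38 km.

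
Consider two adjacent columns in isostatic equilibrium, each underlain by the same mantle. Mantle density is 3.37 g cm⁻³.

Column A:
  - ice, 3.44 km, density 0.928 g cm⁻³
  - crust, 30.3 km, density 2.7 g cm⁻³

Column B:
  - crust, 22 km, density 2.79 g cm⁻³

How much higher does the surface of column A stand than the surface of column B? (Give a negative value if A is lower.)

For any compensation level in the mantle, the mantle terms cancel and isostasy reduces to e = (Σt_A − Σt_B) − (Σ(ρt)_A − Σ(ρt)_B) / ρ_m.
Σt_A = 33.74 km; Σt_B = 22 km; Σ(ρt)_A = 85.00232; Σ(ρt)_B = 61.38 (in km·g cm⁻³).
e = (33.74 − 22) − (85.00232 − 61.38) / 3.37 = 4.73 km.

4.73 km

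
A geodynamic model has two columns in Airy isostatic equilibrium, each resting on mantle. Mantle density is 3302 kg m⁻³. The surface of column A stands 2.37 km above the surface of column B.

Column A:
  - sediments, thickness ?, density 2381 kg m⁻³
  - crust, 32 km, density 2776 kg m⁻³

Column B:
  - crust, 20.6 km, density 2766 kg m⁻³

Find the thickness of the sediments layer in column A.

Take the compensation level at the base of the deeper column (depth z_c below the surface of column A) and equate Σ ρ_i t_i down to z_c; mantle fills any gap and the z_c terms cancel.
Column A: x×2381 + 32×2776 + (z_c − 32 − x)×3302
Column B: 2.37×0 + 20.6×2766 + (z_c − 2.37 − 20.6)×3302
The z_c×3302 term appears on both sides and cancels. Collect the known terms of each column as K = Σ(ρt)_known − 3302 × (depth of known layers): K_A = 88832 − 3302×32 = −16832; K_B = 56979.6 − 3302×(2.37 + 20.6) = −18867.34.
Balance: K_A − x×(3302 − 2381) = K_B, so x = (K_A − K_B)/(3302 − 2381) = 2035.34/921 = 2.21 km.

2.21 km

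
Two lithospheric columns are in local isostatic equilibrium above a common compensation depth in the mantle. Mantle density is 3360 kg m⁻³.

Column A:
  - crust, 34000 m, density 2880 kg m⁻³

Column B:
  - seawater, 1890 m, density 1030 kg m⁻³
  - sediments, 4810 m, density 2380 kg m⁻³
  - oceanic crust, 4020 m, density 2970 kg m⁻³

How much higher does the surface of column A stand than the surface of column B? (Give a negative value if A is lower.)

For any compensation level in the mantle, the mantle terms cancel and isostasy reduces to e = (Σt_A − Σt_B) − (Σ(ρt)_A − Σ(ρt)_B) / ρ_m.
Σt_A = 34000 m; Σt_B = 10720 m; Σ(ρt)_A = 97920000; Σ(ρt)_B = 25333900 (in m·kg m⁻³).
e = (34000 − 10720) − (97920000 − 25333900) / 3360 = 1680 m.

1680 m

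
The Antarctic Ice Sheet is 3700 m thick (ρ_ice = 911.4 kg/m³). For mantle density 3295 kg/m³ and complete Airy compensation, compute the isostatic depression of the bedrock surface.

1020 m

For local isostatic compensation: the ice load ρ_ice t is balanced by mantle displaced below, ρ_m s.
s = t ρ_ice / ρ_m = 3700 m × 911.4/3295 = 1020 m.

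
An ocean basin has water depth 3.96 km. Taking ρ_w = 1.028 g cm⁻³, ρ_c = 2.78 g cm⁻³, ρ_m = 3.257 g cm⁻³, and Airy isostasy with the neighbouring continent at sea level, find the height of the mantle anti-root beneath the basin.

In Airy isostatic equilibrium: replacing crust with seawater at the top is compensated by replacing crust with mantle at the base: d (ρ_c − ρ_w) = a (ρ_m − ρ_c).
a = d (ρ_c − ρ_w)/(ρ_m − ρ_c) = 3.96 km × 1.752/0.477 = 14.5 km.

14.5 km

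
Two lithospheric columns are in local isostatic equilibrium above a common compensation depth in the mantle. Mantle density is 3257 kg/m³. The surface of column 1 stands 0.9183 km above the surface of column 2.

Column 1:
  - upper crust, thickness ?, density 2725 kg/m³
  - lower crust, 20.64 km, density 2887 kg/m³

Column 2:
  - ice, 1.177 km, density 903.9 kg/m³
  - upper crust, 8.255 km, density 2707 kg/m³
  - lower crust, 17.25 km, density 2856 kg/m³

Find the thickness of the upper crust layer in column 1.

18 km

Take the compensation level at the base of the deeper column (depth z_c below the surface of column 1) and equate Σ ρ_i t_i down to z_c; mantle fills any gap and the z_c terms cancel.
Column 1: x×2725 + 20.64×2887 + (z_c − 20.64 − x)×3257
Column 2: 0.9183×0 + 1.177×903.9 + 8.255×2707 + 17.25×2856 + (z_c − 0.9183 − 26.682)×3257
The z_c×3257 term appears on both sides and cancels. Collect the known terms of each column as K = Σ(ρt)_known − 3257 × (depth of known layers): K_1 = 59587.68 − 3257×20.64 = −7636.8; K_2 = 72676.1753 − 3257×(0.9183 + 26.682) = −17218.0018.
Balance: K_1 − x×(3257 − 2725) = K_2, so x = (K_1 − K_2)/(3257 − 2725) = 9581.2/532 = 18 km.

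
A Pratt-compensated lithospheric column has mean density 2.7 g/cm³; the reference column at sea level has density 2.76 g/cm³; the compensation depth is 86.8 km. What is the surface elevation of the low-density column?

1.93 km

ρ_ref D = ρ (D + h) → h = D (ρ_ref − ρ)/ρ.
h = 86.8 km × (2.76 − 2.7)/2.7 = 1.93 km.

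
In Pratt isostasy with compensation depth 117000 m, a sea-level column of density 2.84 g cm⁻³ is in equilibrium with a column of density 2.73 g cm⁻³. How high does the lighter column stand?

4710 m

ρ_ref D = ρ (D + h) → h = D (ρ_ref − ρ)/ρ.
h = 117000 m × (2.84 − 2.73)/2.73 = 4710 m.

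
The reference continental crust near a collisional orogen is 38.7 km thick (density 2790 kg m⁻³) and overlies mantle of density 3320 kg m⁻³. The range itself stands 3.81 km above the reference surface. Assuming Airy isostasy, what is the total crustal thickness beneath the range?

Root depth r = h ρ_c / (ρ_m − ρ_c) = 3.81 km × 2790 / 530 = 20.06 km.
Total thickness = T + h + r = 38.7 km + 3.81 km + 20.06 km = 62.6 km.

62.6 km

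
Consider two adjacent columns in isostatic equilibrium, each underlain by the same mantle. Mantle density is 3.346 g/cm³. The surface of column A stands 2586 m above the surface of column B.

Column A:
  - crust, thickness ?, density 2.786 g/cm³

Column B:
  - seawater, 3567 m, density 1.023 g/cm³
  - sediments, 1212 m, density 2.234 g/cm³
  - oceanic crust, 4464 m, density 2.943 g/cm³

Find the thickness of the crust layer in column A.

35900 m

Take the compensation level at the base of the deeper column (depth z_c below the surface of column A) and equate Σ ρ_i t_i down to z_c; mantle fills any gap and the z_c terms cancel.
Column A: x×2.786 + (z_c − 0 − x)×3.346
Column B: 2586×0 + 3567×1.023 + 1212×2.234 + 4464×2.943 + (z_c − 2586 − 9243)×3.346
The z_c×3.346 term appears on both sides and cancels. Collect the known terms of each column as K = Σ(ρt)_known − 3.346 × (depth of known layers): K_A = 0 − 3.346×0 = 0; K_B = 19494.201 − 3.346×(2586 + 9243) = −20085.633.
Balance: K_A − x×(3.346 − 2.786) = K_B, so x = (K_A − K_B)/(3.346 − 2.786) = 20085.6/0.56 = 35900 m.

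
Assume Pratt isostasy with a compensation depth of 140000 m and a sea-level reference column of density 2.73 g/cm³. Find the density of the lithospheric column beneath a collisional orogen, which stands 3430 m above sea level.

Pratt balance: ρ_ref D = ρ (D + h).
ρ = ρ_ref D/(D + h) = 2.73 × 140000 m/(140000 m + 3430 m) = 2.66 g/cm³.

2.66 g/cm³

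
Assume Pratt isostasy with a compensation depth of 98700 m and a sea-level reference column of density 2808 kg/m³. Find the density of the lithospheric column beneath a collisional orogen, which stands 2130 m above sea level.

Pratt balance: ρ_ref D = ρ (D + h).
ρ = ρ_ref D/(D + h) = 2808 × 98700 m/(98700 m + 2130 m) = 2750 kg/m³.

2750 kg/m³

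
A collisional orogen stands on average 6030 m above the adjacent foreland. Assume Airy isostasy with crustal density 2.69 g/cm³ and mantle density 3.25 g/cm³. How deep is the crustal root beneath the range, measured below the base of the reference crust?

29000 m

For local isostatic compensation: the weight of the topography is balanced by the buoyancy of the root, ρ_c h = (ρ_m − ρ_c) r.
r = h · ρ_c / (ρ_m − ρ_c) = 6030 m × 2.69 / (3.25 − 2.69) = 29000 m.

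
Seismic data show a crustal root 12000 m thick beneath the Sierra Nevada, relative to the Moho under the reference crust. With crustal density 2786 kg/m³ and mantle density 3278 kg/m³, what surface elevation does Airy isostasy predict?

2120 m

By Archimedes' principle applied to the lithosphere: ρ_c h = (ρ_m − ρ_c) r.
h = r (ρ_m − ρ_c) / ρ_c = 12000 m × (3278 − 2786) / 2786 = 2120 m.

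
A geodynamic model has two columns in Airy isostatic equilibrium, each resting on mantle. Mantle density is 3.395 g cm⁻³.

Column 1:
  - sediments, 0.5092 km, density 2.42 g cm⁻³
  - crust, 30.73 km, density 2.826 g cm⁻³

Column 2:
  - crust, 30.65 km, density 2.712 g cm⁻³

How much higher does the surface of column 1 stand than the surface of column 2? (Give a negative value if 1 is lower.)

For any compensation level in the mantle, the mantle terms cancel and isostasy reduces to e = (Σt_1 − Σt_2) − (Σ(ρt)_1 − Σ(ρt)_2) / ρ_m.
Σt_1 = 31.2392 km; Σt_2 = 30.65 km; Σ(ρt)_1 = 88.075244; Σ(ρt)_2 = 83.1228 (in km·g cm⁻³).
e = (31.2392 − 30.65) − (88.075244 − 83.1228) / 3.395 = −0.87 km.

−0.87 km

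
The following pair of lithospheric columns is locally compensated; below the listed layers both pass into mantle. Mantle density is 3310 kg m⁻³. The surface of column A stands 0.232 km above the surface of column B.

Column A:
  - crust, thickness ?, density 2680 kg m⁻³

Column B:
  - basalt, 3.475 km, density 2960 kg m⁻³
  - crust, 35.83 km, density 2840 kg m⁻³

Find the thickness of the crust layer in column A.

29.9 km

Take the compensation level at the base of the deeper column (depth z_c below the surface of column A) and equate Σ ρ_i t_i down to z_c; mantle fills any gap and the z_c terms cancel.
Column A: x×2680 + (z_c − 0 − x)×3310
Column B: 0.232×0 + 3.475×2960 + 35.83×2840 + (z_c − 0.232 − 39.305)×3310
The z_c×3310 term appears on both sides and cancels. Collect the known terms of each column as K = Σ(ρt)_known − 3310 × (depth of known layers): K_A = 0 − 3310×0 = 0; K_B = 112043.2 − 3310×(0.232 + 39.305) = −18824.27.
Balance: K_A − x×(3310 − 2680) = K_B, so x = (K_A − K_B)/(3310 − 2680) = 18824.3/630 = 29.9 km.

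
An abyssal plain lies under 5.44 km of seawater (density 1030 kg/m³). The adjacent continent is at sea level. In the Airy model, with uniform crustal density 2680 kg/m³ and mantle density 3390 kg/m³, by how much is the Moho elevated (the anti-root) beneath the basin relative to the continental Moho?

12.6 km

By Archimedes' principle applied to the lithosphere: replacing crust with seawater at the top is compensated by replacing crust with mantle at the base: d (ρ_c − ρ_w) = a (ρ_m − ρ_c).
a = d (ρ_c − ρ_w)/(ρ_m − ρ_c) = 5.44 km × 1650/710 = 12.6 km.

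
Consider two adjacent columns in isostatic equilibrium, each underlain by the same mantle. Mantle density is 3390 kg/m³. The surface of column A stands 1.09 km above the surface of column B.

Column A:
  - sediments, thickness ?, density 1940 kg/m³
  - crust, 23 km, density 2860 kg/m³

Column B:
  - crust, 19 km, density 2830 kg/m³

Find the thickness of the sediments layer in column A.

1.48 km

Take the compensation level at the base of the deeper column (depth z_c below the surface of column A) and equate Σ ρ_i t_i down to z_c; mantle fills any gap and the z_c terms cancel.
Column A: x×1940 + 23×2860 + (z_c − 23 − x)×3390
Column B: 1.09×0 + 19×2830 + (z_c − 1.09 − 19)×3390
The z_c×3390 term appears on both sides and cancels. Collect the known terms of each column as K = Σ(ρt)_known − 3390 × (depth of known layers): K_A = 65780 − 3390×23 = −12190; K_B = 53770 − 3390×(1.09 + 19) = −14335.1.
Balance: K_A − x×(3390 − 1940) = K_B, so x = (K_A − K_B)/(3390 − 1940) = 2145.1/1450 = 1.48 km.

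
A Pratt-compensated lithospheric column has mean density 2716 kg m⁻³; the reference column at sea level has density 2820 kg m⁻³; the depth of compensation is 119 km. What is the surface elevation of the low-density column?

4.56 km

ρ_ref D = ρ (D + h) → h = D (ρ_ref − ρ)/ρ.
h = 119 km × (2820 − 2716)/2716 = 4.56 km.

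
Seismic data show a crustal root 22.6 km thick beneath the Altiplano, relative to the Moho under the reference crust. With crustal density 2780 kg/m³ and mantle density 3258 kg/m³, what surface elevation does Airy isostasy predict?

3.89 km

By Archimedes' principle applied to the lithosphere: ρ_c h = (ρ_m − ρ_c) r.
h = r (ρ_m − ρ_c) / ρ_c = 22.6 km × (3258 − 2780) / 2780 = 3.89 km.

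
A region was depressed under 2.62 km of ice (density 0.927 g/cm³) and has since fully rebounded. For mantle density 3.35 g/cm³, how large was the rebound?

Removing the load lets mantle flow back in; uplift u satisfies ρ_ice t = ρ_m u.
u = t ρ_ice/ρ_m = 2.62 km × 0.927/3.35 = 0.725 km.

0.725 km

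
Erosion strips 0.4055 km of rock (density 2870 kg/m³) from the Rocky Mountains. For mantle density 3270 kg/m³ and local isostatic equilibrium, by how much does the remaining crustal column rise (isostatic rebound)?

0.356 km

Unloading: uplift u = e ρ_c/ρ_m = 0.4055 km × 2870/3270 = 0.356 km.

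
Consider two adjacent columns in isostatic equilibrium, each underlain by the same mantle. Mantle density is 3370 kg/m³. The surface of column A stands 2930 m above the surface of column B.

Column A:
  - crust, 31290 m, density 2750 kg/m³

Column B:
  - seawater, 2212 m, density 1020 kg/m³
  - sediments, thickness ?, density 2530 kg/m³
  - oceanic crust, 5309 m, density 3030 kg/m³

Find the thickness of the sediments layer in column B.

Take the compensation level at the base of the deeper column (depth z_c below the surface of column A) and equate Σ ρ_i t_i down to z_c; mantle fills any gap and the z_c terms cancel.
Column A: 31290×2750 + (z_c − 31290)×3370
Column B: 2930×0 + 2212×1020 + x×2530 + 5309×3030 + (z_c − 2930 − 7521 − x)×3370
The z_c×3370 term appears on both sides and cancels. Collect the known terms of each column as K = Σ(ρt)_known − 3370 × (depth of known layers): K_A = 86047500 − 3370×31290 = −19399800; K_B = 18342510 − 3370×(2930 + 7521) = −16877360.
Balance: K_A = K_B − x×(3370 − 2530), so x = (K_B − K_A)/(3370 − 2530) = 2522440/840 = 3000 m.

3000 m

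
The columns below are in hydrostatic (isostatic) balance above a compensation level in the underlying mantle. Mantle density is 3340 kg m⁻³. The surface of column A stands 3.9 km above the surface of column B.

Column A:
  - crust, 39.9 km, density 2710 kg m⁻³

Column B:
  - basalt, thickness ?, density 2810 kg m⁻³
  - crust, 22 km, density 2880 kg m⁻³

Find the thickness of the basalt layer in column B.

3.76 km

Take the compensation level at the base of the deeper column (depth z_c below the surface of column A) and equate Σ ρ_i t_i down to z_c; mantle fills any gap and the z_c terms cancel.
Column A: 39.9×2710 + (z_c − 39.9)×3340
Column B: 3.9×0 + x×2810 + 22×2880 + (z_c − 3.9 − 22 − x)×3340
The z_c×3340 term appears on both sides and cancels. Collect the known terms of each column as K = Σ(ρt)_known − 3340 × (depth of known layers): K_A = 108129 − 3340×39.9 = −25137; K_B = 63360 − 3340×(3.9 + 22) = −23146.
Balance: K_A = K_B − x×(3340 − 2810), so x = (K_B − K_A)/(3340 − 2810) = 1991/530 = 3.76 km.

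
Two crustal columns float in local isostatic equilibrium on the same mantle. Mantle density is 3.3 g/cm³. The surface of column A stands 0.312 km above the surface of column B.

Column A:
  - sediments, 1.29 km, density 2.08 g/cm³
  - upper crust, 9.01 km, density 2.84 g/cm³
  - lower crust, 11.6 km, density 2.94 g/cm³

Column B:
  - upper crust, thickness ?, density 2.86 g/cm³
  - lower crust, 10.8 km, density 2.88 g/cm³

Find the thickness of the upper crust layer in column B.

Take the compensation level at the base of the deeper column (depth z_c below the surface of column A) and equate Σ ρ_i t_i down to z_c; mantle fills any gap and the z_c terms cancel.
Column A: 1.29×2.08 + 9.01×2.84 + 11.6×2.94 + (z_c − 21.9)×3.3
Column B: 0.312×0 + x×2.86 + 10.8×2.88 + (z_c − 0.312 − 10.8 − x)×3.3
The z_c×3.3 term appears on both sides and cancels. Collect the known terms of each column as K = Σ(ρt)_known − 3.3 × (depth of known layers): K_A = 62.3756 − 3.3×21.9 = −9.8944; K_B = 31.104 − 3.3×(0.312 + 10.8) = −5.5656.
Balance: K_A = K_B − x×(3.3 − 2.86), so x = (K_B − K_A)/(3.3 − 2.86) = 4.3288/0.44 = 9.84 km.

9.84 km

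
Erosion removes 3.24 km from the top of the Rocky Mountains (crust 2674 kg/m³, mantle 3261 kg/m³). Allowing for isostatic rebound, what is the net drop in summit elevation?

0.583 km

Rebound u = e ρ_c/ρ_m = 3.24 km × 2674/3261 = 2.657 km.
Net surface drop = e − u = 3.24 km − 2.657 km = e (ρ_m − ρ_c)/ρ_m = 0.583 km.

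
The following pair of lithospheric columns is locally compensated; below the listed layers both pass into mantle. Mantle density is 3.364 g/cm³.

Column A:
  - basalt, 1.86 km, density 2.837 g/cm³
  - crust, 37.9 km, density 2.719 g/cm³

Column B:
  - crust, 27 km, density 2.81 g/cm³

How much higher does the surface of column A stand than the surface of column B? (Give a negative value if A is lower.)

For any compensation level in the mantle, the mantle terms cancel and isostasy reduces to e = (Σt_A − Σt_B) − (Σ(ρt)_A − Σ(ρt)_B) / ρ_m.
Σt_A = 39.76 km; Σt_B = 27 km; Σ(ρt)_A = 108.32692; Σ(ρt)_B = 75.87 (in km·g/cm³).
e = (39.76 − 27) − (108.32692 − 75.87) / 3.364 = 3.11 km.

3.11 km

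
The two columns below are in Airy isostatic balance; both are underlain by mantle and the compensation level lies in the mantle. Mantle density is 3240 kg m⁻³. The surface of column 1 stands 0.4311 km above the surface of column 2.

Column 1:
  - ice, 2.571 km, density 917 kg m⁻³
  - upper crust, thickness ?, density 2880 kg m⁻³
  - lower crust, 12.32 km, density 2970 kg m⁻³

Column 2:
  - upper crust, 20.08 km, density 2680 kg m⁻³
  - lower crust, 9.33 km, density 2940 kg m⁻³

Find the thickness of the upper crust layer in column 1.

17.1 km

Take the compensation level at the base of the deeper column (depth z_c below the surface of column 1) and equate Σ ρ_i t_i down to z_c; mantle fills any gap and the z_c terms cancel.
Column 1: 2.571×917 + x×2880 + 12.32×2970 + (z_c − 14.891 − x)×3240
Column 2: 0.4311×0 + 20.08×2680 + 9.33×2940 + (z_c − 0.4311 − 29.41)×3240
The z_c×3240 term appears on both sides and cancels. Collect the known terms of each column as K = Σ(ρt)_known − 3240 × (depth of known layers): K_1 = 38948.007 − 3240×14.891 = −9298.833; K_2 = 81244.6 − 3240×(0.4311 + 29.41) = −15440.564.
Balance: K_1 − x×(3240 − 2880) = K_2, so x = (K_1 − K_2)/(3240 − 2880) = 6141.73/360 = 17.1 km.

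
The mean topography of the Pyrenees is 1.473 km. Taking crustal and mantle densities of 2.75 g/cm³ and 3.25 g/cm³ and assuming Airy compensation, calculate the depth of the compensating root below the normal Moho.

By Archimedes' principle applied to the lithosphere: the weight of the topography is balanced by the buoyancy of the root, ρ_c h = (ρ_m − ρ_c) r.
r = h · ρ_c / (ρ_m − ρ_c) = 1.473 km × 2.75 / (3.25 − 2.75) = 8.1 km.

8.1 km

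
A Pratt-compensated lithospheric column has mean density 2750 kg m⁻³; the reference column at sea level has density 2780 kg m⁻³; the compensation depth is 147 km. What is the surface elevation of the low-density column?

1.6 km

ρ_ref D = ρ (D + h) → h = D (ρ_ref − ρ)/ρ.
h = 147 km × (2780 − 2750)/2750 = 1.6 km.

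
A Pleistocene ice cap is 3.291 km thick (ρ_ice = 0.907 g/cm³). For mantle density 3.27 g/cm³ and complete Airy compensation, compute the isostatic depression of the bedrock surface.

0.913 km

Balancing pressure at the compensation depth: the ice load ρ_ice t is balanced by mantle displaced below, ρ_m s.
s = t ρ_ice / ρ_m = 3.291 km × 0.907/3.27 = 0.913 km.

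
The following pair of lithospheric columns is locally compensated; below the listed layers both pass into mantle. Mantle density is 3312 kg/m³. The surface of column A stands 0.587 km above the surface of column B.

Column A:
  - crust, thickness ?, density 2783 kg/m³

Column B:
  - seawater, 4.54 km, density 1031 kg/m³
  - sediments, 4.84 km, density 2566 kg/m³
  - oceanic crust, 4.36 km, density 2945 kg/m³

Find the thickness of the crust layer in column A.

33.1 km

Take the compensation level at the base of the deeper column (depth z_c below the surface of column A) and equate Σ ρ_i t_i down to z_c; mantle fills any gap and the z_c terms cancel.
Column A: x×2783 + (z_c − 0 − x)×3312
Column B: 0.587×0 + 4.54×1031 + 4.84×2566 + 4.36×2945 + (z_c − 0.587 − 13.74)×3312
The z_c×3312 term appears on both sides and cancels. Collect the known terms of each column as K = Σ(ρt)_known − 3312 × (depth of known layers): K_A = 0 − 3312×0 = 0; K_B = 29940.38 − 3312×(0.587 + 13.74) = −17510.644.
Balance: K_A − x×(3312 − 2783) = K_B, so x = (K_A − K_B)/(3312 − 2783) = 17510.6/529 = 33.1 km.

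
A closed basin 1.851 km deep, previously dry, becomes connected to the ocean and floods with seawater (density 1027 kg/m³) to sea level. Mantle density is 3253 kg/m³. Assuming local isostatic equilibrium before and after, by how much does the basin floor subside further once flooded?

After flooding the water column is d + s deep. Its weight must equal the weight of mantle displaced by the extra subsidence s: (d + s) ρ_w = s ρ_m.
s = d ρ_w / (ρ_m − ρ_w) = 1.851 km × 1027/(3253 − 1027) = 0.854 km.

0.854 km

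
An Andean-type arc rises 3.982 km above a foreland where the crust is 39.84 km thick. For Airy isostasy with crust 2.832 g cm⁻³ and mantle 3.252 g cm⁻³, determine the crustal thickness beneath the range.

Root depth r = h ρ_c / (ρ_m − ρ_c) = 3.982 km × 2.832 / 0.42 = 26.85 km.
Total thickness = T + h + r = 39.84 km + 3.982 km + 26.85 km = 70.7 km.

70.7 km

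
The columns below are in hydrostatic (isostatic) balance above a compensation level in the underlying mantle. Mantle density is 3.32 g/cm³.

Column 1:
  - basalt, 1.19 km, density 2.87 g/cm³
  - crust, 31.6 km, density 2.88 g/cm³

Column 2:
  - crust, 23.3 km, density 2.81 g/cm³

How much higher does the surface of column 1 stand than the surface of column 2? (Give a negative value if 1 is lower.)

0.77 km

For any compensation level in the mantle, the mantle terms cancel and isostasy reduces to e = (Σt_1 − Σt_2) − (Σ(ρt)_1 − Σ(ρt)_2) / ρ_m.
Σt_1 = 32.79 km; Σt_2 = 23.3 km; Σ(ρt)_1 = 94.4233; Σ(ρt)_2 = 65.473 (in km·g/cm³).
e = (32.79 − 23.3) − (94.4233 − 65.473) / 3.32 = 0.77 km.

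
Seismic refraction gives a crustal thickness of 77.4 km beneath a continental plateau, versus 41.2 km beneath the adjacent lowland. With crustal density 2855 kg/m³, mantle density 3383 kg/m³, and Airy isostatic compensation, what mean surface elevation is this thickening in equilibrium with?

5.65 km

Excess crust Δ = 77.4 km − 41.2 km = 36.2 km, split between elevation h and root r with h + r = Δ.
Airy balance ρ_c h = (ρ_m − ρ_c) r gives r = h ρ_c/(ρ_m − ρ_c), so h (1 + ρ_c/(ρ_m − ρ_c)) = Δ, i.e. h = Δ (ρ_m − ρ_c)/ρ_m.
h = 36.2 km × 528/3383 = 5.65 km.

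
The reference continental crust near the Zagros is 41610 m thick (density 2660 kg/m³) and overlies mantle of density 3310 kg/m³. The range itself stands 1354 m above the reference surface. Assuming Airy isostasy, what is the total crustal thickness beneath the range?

48500 m

Root depth r = h ρ_c / (ρ_m − ρ_c) = 1354 m × 2660 / 650 = 5541 m.
Total thickness = T + h + r = 41610 m + 1354 m + 5541 m = 48500 m.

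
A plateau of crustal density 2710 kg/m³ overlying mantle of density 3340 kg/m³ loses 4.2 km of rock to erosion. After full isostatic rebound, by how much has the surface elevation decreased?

0.792 km

Rebound u = e ρ_c/ρ_m = 4.2 km × 2710/3340 = 3.408 km.
Net surface drop = e − u = 4.2 km − 3.408 km = e (ρ_m − ρ_c)/ρ_m = 0.792 km.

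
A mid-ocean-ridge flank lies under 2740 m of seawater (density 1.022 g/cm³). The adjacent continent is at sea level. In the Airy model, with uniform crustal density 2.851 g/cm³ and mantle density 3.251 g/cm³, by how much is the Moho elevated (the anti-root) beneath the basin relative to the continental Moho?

12500 m

Balancing pressure at the compensation depth: replacing crust with seawater at the top is compensated by replacing crust with mantle at the base: d (ρ_c − ρ_w) = a (ρ_m − ρ_c).
a = d (ρ_c − ρ_w)/(ρ_m − ρ_c) = 2740 m × 1.829/0.4 = 12500 m.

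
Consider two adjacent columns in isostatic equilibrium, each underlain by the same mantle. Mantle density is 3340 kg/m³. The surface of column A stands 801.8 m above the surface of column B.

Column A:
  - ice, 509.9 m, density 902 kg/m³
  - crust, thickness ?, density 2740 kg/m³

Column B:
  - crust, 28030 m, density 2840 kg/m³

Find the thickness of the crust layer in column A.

25700 m

Take the compensation level at the base of the deeper column (depth z_c below the surface of column A) and equate Σ ρ_i t_i down to z_c; mantle fills any gap and the z_c terms cancel.
Column A: 509.9×902 + x×2740 + (z_c − 509.9 − x)×3340
Column B: 801.8×0 + 28030×2840 + (z_c − 801.8 − 28030)×3340
The z_c×3340 term appears on both sides and cancels. Collect the known terms of each column as K = Σ(ρt)_known − 3340 × (depth of known layers): K_A = 459929.8 − 3340×509.9 = −1243136.2; K_B = 79605200 − 3340×(801.8 + 28030) = −16693012.
Balance: K_A − x×(3340 − 2740) = K_B, so x = (K_A − K_B)/(3340 − 2740) = 15449900/600 = 25700 m.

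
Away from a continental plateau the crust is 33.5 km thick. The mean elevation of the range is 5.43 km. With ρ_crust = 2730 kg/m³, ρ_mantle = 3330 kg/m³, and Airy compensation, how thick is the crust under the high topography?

63.6 km

Root depth r = h ρ_c / (ρ_m − ρ_c) = 5.43 km × 2730 / 600 = 24.71 km.
Total thickness = T + h + r = 33.5 km + 5.43 km + 24.71 km = 63.6 km.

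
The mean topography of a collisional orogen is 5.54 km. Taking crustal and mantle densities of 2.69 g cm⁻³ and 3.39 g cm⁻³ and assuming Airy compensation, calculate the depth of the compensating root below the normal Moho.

21.3 km

In Airy isostatic equilibrium: the weight of the topography is balanced by the buoyancy of the root, ρ_c h = (ρ_m − ρ_c) r.
r = h · ρ_c / (ρ_m − ρ_c) = 5.54 km × 2.69 / (3.39 − 2.69) = 21.3 km.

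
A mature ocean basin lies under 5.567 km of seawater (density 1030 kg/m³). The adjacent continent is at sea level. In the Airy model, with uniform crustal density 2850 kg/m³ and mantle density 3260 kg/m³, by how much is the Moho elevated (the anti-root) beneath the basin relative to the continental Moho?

Isostatic balance requires: replacing crust with seawater at the top is compensated by replacing crust with mantle at the base: d (ρ_c − ρ_w) = a (ρ_m − ρ_c).
a = d (ρ_c − ρ_w)/(ρ_m − ρ_c) = 5.567 km × 1820/410 = 24.7 km.

24.7 km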